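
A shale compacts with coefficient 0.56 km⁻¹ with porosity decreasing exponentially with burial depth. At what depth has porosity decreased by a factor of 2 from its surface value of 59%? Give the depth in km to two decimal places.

1.24 km

n/n₀ = 1/2 ⇒ exp(−k·d) = 1/2 ⇒ d = ln(2) / k
d = 0.6931 / 0.56 = 1.238 km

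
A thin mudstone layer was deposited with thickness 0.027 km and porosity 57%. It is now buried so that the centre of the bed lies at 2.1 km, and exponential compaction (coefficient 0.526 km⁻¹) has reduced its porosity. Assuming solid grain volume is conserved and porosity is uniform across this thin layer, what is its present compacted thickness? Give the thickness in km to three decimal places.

0.014 km

Porosity at 2.1 km: n = 0.57·exp(−0.526×2.1) = 0.1889
Solid-volume conservation: h(1−n) = h₀(1−n₀) ⇒ h = h₀·(1−n₀)/(1−n)
h = 0.027 × (1 − 0.57)/(1 − 0.1889) = 0.027 × 0.5301 = 0.0143 km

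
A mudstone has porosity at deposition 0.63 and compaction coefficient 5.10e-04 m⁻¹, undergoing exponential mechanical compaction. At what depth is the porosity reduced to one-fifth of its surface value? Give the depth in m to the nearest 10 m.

Working in km (1 km = 1000 m; k in km⁻¹ = k in m⁻¹ × 1000):
φ/φ₀ = 1/5 ⇒ exp(−k·z) = 1/5 ⇒ z = ln(5) / k
z = 1.6094 / 0.51 = 3.156 km

3160 m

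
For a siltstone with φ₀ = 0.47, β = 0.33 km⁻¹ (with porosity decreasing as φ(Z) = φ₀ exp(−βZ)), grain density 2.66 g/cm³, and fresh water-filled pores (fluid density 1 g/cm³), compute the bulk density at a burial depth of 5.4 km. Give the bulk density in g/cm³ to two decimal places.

Porosity at depth: φ = 0.47·exp(−0.33×5.4) = 0.47×0.1683 = 0.0791
Bulk density: ρ_b = (1−φ)ρ_g + φ·ρ_f = 0.9209×2.66 + 0.0791×1
       = 2.450 + 0.079 = 2.529 g/cm³

2.53 g/cm³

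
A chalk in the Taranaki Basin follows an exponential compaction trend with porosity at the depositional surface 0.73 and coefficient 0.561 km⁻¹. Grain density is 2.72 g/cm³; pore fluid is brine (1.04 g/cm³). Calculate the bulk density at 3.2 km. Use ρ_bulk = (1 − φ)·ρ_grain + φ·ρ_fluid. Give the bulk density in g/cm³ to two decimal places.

Porosity at depth: phi = 0.73·exp(−0.561×3.2) = 0.73×0.1661 = 0.1212
Bulk density: ρ_b = (1−phi)ρ_g + phi·ρ_f = 0.8788×2.72 + 0.1212×1.04
       = 2.390 + 0.126 = 2.516 g/cm³

2.52 g/cm³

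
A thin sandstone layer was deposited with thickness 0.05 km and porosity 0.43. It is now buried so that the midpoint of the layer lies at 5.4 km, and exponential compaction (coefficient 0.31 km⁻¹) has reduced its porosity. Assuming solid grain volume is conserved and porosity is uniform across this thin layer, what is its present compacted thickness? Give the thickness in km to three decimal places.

0.031 km

Porosity at 5.4 km: n = 0.43·exp(−0.31×5.4) = 0.0806
Solid-volume conservation: h(1−n) = h₀(1−n₀) ⇒ h = h₀·(1−n₀)/(1−n)
h = 0.05 × (1 − 0.43)/(1 − 0.0806) = 0.05 × 0.6200 = 0.0310 km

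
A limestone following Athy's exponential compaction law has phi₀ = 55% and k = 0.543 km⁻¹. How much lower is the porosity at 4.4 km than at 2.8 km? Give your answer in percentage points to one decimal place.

7.0 percentage points

phi(2.8) = 0.55·e^(−0.543×2.8) = 0.1202
phi(4.4) = 0.55·e^(−0.543×4.4) = 0.0504
Δphi = 0.1202 − 0.0504 = 0.0698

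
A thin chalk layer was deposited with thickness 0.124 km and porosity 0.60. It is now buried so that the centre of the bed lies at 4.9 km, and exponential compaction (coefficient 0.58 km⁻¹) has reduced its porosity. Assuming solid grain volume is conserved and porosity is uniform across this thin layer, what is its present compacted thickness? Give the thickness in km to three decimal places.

0.051 km

Porosity at 4.9 km: n = 0.6·exp(−0.58×4.9) = 0.0350
Solid-volume conservation: h(1−n) = h₀(1−n₀) ⇒ h = h₀·(1−n₀)/(1−n)
h = 0.124 × (1 − 0.6)/(1 − 0.0350) = 0.124 × 0.4145 = 0.0514 km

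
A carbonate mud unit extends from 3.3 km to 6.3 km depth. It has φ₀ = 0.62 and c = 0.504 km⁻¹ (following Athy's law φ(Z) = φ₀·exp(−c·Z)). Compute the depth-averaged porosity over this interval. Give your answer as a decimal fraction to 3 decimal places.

⟨φ⟩ = (1/(Z₂−Z₁)) ∫ φ₀ e^(−cZ) dZ = φ₀·(e^(−c·Z₁) − e^(−c·Z₂)) / (c·(Z₂−Z₁))
e^(−0.504×3.3) = 0.1895; e^(−0.504×6.3) = 0.0418
⟨φ⟩ = 0.62 × (0.1895 − 0.0418) / (0.504 × 3) = 0.62 × 0.0977 = 0.0606

0.061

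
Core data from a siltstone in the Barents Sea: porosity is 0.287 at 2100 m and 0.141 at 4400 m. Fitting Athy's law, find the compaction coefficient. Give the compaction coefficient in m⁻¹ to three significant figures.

0.000309 m⁻¹

Working in km (1 km = 1000 m; β in km⁻¹ = β in m⁻¹ × 1000):
Athy: phi(d) = phi₀ e^(−βd) ⇒ phi₁/phi₂ = e^{β(d₂−d₁)} ⇒ β = ln(phi₁/phi₂)/(d₂−d₁)
β = ln(0.287/0.141) / (4.4 − 2.1) = ln(2.035) / 2.3 = 0.7107 / 2.3 = 0.309 km⁻¹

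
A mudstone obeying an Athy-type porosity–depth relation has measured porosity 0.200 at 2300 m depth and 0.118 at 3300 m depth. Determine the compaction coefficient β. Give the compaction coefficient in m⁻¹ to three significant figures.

0.000528 m⁻¹

Working in km (1 km = 1000 m; β in km⁻¹ = β in m⁻¹ × 1000):
Athy: phi(Z) = phi₀ e^(−βZ) ⇒ phi₁/phi₂ = e^{β(Z₂−Z₁)} ⇒ β = ln(phi₁/phi₂)/(Z₂−Z₁)
β = ln(0.2/0.118) / (3.3 − 2.3) = ln(1.695) / 1 = 0.5276 / 1 = 0.5276 km⁻¹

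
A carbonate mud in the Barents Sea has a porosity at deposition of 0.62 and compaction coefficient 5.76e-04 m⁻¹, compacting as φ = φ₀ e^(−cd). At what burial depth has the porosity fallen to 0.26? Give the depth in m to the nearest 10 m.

1510 m

Working in km (1 km = 1000 m; c in km⁻¹ = c in m⁻¹ × 1000):
Invert Athy's law: d = ln(φ₀/φ) / c
d = ln(0.62/0.26) / 0.576 = ln(2.385) / 0.576 = 0.8690 / 0.576 = 1.509 km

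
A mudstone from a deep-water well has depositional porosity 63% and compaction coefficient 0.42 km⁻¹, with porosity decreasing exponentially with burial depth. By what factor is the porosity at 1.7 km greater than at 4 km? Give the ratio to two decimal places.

2.63

phi(Z₁)/phi(Z₂) = e^(−c·Z₁)/e^(−c·Z₂) = e^{c(Z₂−Z₁)}
= exp(0.42 × 2.3) = exp(0.966) = 2.6274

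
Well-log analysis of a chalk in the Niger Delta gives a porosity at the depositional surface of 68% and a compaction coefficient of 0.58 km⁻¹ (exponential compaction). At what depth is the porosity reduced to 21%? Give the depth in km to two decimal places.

Invert Athy's law: z = ln(n₀/n) / β
z = ln(0.68/0.21) / 0.58 = ln(3.238) / 0.58 = 1.1750 / 0.58 = 2.026 km

2.03 km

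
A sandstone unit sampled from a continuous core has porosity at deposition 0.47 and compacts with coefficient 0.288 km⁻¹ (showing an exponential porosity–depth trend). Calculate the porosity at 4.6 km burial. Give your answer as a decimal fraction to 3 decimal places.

phi = phi₀·exp(−c·Z) = 0.47 × exp(−0.288 × 4.6) = 0.47 × exp(−1.325)
  = 0.47 × 0.2659 = 0.1250

0.125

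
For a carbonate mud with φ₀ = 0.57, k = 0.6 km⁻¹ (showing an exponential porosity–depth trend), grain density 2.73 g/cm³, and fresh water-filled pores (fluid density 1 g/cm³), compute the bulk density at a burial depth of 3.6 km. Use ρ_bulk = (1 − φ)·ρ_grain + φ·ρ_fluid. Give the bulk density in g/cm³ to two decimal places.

2.62 g/cm³

Porosity at depth: φ = 0.57·exp(−0.6×3.6) = 0.57×0.1153 = 0.0657
Bulk density: ρ_b = (1−φ)ρ_g + φ·ρ_f = 0.9343×2.73 + 0.0657×1
       = 2.551 + 0.066 = 2.616 g/cm³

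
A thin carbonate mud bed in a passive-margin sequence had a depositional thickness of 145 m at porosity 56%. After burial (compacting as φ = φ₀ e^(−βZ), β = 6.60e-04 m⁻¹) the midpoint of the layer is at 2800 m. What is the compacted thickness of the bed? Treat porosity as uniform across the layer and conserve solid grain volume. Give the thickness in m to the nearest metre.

Working in km (1 km = 1000 m; β in km⁻¹ = β in m⁻¹ × 1000):
Porosity at 2.8 km: φ = 0.56·exp(−0.66×2.8) = 0.0882
Solid-volume conservation: h(1−φ) = h₀(1−φ₀) ⇒ h = h₀·(1−φ₀)/(1−φ)
h = 0.145 × (1 − 0.56)/(1 − 0.0882) = 0.145 × 0.4826 = 0.0700 km

70 m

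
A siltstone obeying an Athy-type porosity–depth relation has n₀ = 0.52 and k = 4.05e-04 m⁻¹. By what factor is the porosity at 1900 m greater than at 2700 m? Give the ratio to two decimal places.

1.38

Working in km (1 km = 1000 m; k in km⁻¹ = k in m⁻¹ × 1000):
n(Z₁)/n(Z₂) = e^(−k·Z₁)/e^(−k·Z₂) = e^{k(Z₂−Z₁)}
= exp(0.405 × 0.8) = exp(0.324) = 1.3826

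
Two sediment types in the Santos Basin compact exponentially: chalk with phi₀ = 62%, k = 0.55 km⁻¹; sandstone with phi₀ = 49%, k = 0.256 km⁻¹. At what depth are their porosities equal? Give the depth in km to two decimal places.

Set phi₀ₐ e^(−kₐd) = phi₀ᵦ e^(−kᵦd) ⇒ ln(phi₀ₐ/phi₀ᵦ) = (kₐ − kᵦ)·d
d = ln(0.62/0.49) / (0.55 − 0.256) = 0.2353 / 0.294 = 0.800 km

0.80 km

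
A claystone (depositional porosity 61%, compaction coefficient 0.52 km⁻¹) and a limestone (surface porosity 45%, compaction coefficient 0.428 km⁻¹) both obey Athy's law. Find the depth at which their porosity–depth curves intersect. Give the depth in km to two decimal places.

Set φ₀ₐ e^(−βₐZ) = φ₀ᵦ e^(−βᵦZ) ⇒ ln(φ₀ₐ/φ₀ᵦ) = (βₐ − βᵦ)·Z
Z = ln(0.61/0.45) / (0.52 − 0.428) = 0.3042 / 0.092 = 3.307 km

3.31 km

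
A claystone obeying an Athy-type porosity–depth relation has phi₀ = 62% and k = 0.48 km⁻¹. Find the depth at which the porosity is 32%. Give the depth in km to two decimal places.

Invert Athy's law: z = ln(phi₀/phi) / k
z = ln(0.62/0.32) / 0.48 = ln(1.938) / 0.48 = 0.6614 / 0.48 = 1.378 km

1.38 km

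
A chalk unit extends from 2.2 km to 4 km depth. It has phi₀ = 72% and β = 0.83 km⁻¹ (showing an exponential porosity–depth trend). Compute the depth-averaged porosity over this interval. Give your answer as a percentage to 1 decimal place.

⟨phi⟩ = (1/(Z₂−Z₁)) ∫ phi₀ e^(−βZ) dZ = phi₀·(e^(−β·Z₁) − e^(−β·Z₂)) / (β·(Z₂−Z₁))
e^(−0.83×2.2) = 0.1611; e^(−0.83×4) = 0.0362
⟨phi⟩ = 0.72 × (0.1611 − 0.0362) / (0.83 × 1.8) = 0.72 × 0.0836 = 0.0602

6.0%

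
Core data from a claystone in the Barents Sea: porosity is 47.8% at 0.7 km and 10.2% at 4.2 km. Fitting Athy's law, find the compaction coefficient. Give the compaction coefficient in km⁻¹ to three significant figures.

0.441 km⁻¹

Athy: n(d) = n₀ e^(−kd) ⇒ n₁/n₂ = e^{k(d₂−d₁)} ⇒ k = ln(n₁/n₂)/(d₂−d₁)
k = ln(0.478/0.102) / (4.2 − 0.7) = ln(4.686) / 3.5 = 1.5446 / 3.5 = 0.4413 km⁻¹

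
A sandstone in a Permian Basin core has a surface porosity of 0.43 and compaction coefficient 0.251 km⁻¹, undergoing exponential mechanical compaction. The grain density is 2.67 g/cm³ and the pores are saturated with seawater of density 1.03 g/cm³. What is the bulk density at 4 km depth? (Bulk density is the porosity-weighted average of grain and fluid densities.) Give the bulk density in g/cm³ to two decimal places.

Porosity at depth: phi = 0.43·exp(−0.251×4) = 0.43×0.3664 = 0.1576
Bulk density: ρ_b = (1−phi)ρ_g + phi·ρ_f = 0.8424×2.67 + 0.1576×1.03
       = 2.249 + 0.162 = 2.412 g/cm³

2.41 g/cm³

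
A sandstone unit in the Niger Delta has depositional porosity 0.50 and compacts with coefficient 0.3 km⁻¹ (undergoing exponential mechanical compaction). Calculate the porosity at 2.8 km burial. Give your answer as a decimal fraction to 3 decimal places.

n = n₀·exp(−β·Z) = 0.5 × exp(−0.3 × 2.8) = 0.5 × exp(−0.84)
  = 0.5 × 0.4317 = 0.2159

0.216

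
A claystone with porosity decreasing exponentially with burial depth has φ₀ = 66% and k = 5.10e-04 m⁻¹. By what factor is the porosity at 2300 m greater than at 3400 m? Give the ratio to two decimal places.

1.75

Working in km (1 km = 1000 m; k in km⁻¹ = k in m⁻¹ × 1000):
φ(d₁)/φ(d₂) = e^(−k·d₁)/e^(−k·d₂) = e^{k(d₂−d₁)}
= exp(0.51 × 1.1) = exp(0.561) = 1.7524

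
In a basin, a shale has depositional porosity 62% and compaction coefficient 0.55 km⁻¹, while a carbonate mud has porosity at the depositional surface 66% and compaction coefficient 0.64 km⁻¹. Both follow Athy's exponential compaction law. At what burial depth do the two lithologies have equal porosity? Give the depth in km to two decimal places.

0.69 km

Set n₀ₐ e^(−kₐz) = n₀ᵦ e^(−kᵦz) ⇒ ln(n₀ₐ/n₀ᵦ) = (kₐ − kᵦ)·z
z = ln(0.62/0.66) / (0.55 − 0.64) = -0.0625 / -0.09 = 0.695 km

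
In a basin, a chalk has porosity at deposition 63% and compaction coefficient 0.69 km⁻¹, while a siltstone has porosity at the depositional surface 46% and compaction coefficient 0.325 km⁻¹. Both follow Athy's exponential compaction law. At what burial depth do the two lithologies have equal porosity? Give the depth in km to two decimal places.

Set n₀ₐ e^(−kₐz) = n₀ᵦ e^(−kᵦz) ⇒ ln(n₀ₐ/n₀ᵦ) = (kₐ − kᵦ)·z
z = ln(0.63/0.46) / (0.69 − 0.325) = 0.3145 / 0.365 = 0.862 km

0.86 km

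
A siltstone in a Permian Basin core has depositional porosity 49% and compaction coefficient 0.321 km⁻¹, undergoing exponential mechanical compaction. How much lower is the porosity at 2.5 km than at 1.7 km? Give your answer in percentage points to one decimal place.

6.4 percentage points

n(1.7) = 0.49·e^(−0.321×1.7) = 0.2839
n(2.5) = 0.49·e^(−0.321×2.5) = 0.2196
Δn = 0.2839 − 0.2196 = 0.0643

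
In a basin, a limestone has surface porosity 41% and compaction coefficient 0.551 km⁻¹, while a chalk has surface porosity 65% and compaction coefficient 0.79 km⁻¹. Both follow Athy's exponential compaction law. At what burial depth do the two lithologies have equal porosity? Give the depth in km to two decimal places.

1.93 km

Set phi₀ₐ e^(−cₐz) = phi₀ᵦ e^(−cᵦz) ⇒ ln(phi₀ₐ/phi₀ᵦ) = (cₐ − cᵦ)·z
z = ln(0.41/0.65) / (0.551 − 0.79) = -0.4608 / -0.239 = 1.928 km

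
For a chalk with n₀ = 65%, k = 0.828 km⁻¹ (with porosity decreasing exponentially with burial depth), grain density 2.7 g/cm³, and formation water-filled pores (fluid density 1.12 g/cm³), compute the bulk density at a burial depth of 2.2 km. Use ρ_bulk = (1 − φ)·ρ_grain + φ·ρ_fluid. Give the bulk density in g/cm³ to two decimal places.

Porosity at depth: n = 0.65·exp(−0.828×2.2) = 0.65×0.1618 = 0.1051
Bulk density: ρ_b = (1−n)ρ_g + n·ρ_f = 0.8949×2.7 + 0.1051×1.12
       = 2.416 + 0.118 = 2.534 g/cm³

2.53 g/cm³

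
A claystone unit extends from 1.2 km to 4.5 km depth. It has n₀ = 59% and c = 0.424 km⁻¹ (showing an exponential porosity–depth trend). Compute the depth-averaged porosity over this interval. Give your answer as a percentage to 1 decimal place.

⟨n⟩ = (1/(Z₂−Z₁)) ∫ n₀ e^(−cZ) dZ = n₀·(e^(−c·Z₁) − e^(−c·Z₂)) / (c·(Z₂−Z₁))
e^(−0.424×1.2) = 0.6012; e^(−0.424×4.5) = 0.1484
⟨n⟩ = 0.59 × (0.6012 − 0.1484) / (0.424 × 3.3) = 0.59 × 0.3236 = 0.1909

19.1%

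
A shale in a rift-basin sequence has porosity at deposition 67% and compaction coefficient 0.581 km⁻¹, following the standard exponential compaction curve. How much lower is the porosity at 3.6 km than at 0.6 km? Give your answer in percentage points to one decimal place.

39.0 percentage points

n(0.6) = 0.67·e^(−0.581×0.6) = 0.4728
n(3.6) = 0.67·e^(−0.581×3.6) = 0.0827
Δn = 0.4728 − 0.0827 = 0.3901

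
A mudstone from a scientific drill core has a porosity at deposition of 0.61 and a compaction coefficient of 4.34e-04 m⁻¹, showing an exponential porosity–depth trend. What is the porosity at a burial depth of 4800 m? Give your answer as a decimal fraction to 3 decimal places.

0.076

Working in km (1 km = 1000 m; c in km⁻¹ = c in m⁻¹ × 1000):
phi = phi₀·exp(−c·d) = 0.61 × exp(−0.434 × 4.8) = 0.61 × exp(−2.083)
  = 0.61 × 0.1245 = 0.0760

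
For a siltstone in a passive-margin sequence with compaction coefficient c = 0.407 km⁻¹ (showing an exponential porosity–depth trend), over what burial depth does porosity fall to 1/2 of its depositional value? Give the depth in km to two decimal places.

1.70 km

phi/phi₀ = 1/2 ⇒ exp(−c·Z) = 1/2 ⇒ Z = ln(2) / c
Z = 0.6931 / 0.407 = 1.703 km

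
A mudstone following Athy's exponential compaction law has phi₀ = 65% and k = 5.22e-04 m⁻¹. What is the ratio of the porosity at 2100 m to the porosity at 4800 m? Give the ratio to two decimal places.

Working in km (1 km = 1000 m; k in km⁻¹ = k in m⁻¹ × 1000):
phi(z₁)/phi(z₂) = e^(−k·z₁)/e^(−k·z₂) = e^{k(z₂−z₁)}
= exp(0.522 × 2.7) = exp(1.409) = 4.0935

4.09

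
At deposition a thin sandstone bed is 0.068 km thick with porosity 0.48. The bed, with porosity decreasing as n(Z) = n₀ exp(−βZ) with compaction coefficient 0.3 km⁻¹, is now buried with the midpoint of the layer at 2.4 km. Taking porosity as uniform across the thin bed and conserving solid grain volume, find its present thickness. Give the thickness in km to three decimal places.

0.046 km

Porosity at 2.4 km: n = 0.48·exp(−0.3×2.4) = 0.2336
Solid-volume conservation: h(1−n) = h₀(1−n₀) ⇒ h = h₀·(1−n₀)/(1−n)
h = 0.068 × (1 − 0.48)/(1 − 0.2336) = 0.068 × 0.6785 = 0.0461 km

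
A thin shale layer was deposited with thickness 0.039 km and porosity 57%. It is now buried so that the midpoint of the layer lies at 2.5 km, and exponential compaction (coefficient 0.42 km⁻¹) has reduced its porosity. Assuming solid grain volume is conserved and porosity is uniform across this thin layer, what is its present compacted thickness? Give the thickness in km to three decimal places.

Porosity at 2.5 km: φ = 0.57·exp(−0.42×2.5) = 0.1995
Solid-volume conservation: h(1−φ) = h₀(1−φ₀) ⇒ h = h₀·(1−φ₀)/(1−φ)
h = 0.039 × (1 − 0.57)/(1 − 0.1995) = 0.039 × 0.5371 = 0.0209 km

0.021 km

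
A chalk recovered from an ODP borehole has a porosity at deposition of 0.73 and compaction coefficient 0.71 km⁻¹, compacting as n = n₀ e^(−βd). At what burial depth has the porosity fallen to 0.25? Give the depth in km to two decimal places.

Invert Athy's law: d = ln(n₀/n) / β
d = ln(0.73/0.25) / 0.71 = ln(2.92) / 0.71 = 1.0716 / 0.71 = 1.509 km

1.51 km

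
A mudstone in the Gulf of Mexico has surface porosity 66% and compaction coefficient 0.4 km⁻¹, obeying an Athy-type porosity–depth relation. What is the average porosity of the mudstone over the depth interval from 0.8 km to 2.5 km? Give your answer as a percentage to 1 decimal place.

34.8%

⟨n⟩ = (1/(Z₂−Z₁)) ∫ n₀ e^(−βZ) dZ = n₀·(e^(−β·Z₁) − e^(−β·Z₂)) / (β·(Z₂−Z₁))
e^(−0.4×0.8) = 0.7261; e^(−0.4×2.5) = 0.3679
⟨n⟩ = 0.66 × (0.7261 − 0.3679) / (0.4 × 1.7) = 0.66 × 0.5269 = 0.3477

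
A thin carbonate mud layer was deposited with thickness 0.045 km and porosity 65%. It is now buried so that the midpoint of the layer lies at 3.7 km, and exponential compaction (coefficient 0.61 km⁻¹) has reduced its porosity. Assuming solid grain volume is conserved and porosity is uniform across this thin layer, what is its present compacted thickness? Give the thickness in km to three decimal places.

Porosity at 3.7 km: φ = 0.65·exp(−0.61×3.7) = 0.0680
Solid-volume conservation: h(1−φ) = h₀(1−φ₀) ⇒ h = h₀·(1−φ₀)/(1−φ)
h = 0.045 × (1 − 0.65)/(1 − 0.0680) = 0.045 × 0.3755 = 0.0169 km

0.017 km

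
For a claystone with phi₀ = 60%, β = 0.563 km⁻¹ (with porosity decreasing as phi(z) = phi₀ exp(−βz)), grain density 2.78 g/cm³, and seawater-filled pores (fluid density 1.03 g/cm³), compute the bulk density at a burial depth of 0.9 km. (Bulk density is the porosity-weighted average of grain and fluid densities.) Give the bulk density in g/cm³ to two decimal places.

Porosity at depth: phi = 0.6·exp(−0.563×0.9) = 0.6×0.6025 = 0.3615
Bulk density: ρ_b = (1−phi)ρ_g + phi·ρ_f = 0.6385×2.78 + 0.3615×1.03
       = 1.775 + 0.372 = 2.147 g/cm³

2.15 g/cm³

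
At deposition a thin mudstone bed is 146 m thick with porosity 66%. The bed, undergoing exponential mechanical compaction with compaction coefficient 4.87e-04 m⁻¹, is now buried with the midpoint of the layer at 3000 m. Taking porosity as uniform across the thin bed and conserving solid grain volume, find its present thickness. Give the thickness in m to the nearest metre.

59 m

Working in km (1 km = 1000 m; β in km⁻¹ = β in m⁻¹ × 1000):
Porosity at 3 km: phi = 0.66·exp(−0.487×3) = 0.1531
Solid-volume conservation: h(1−phi) = h₀(1−phi₀) ⇒ h = h₀·(1−phi₀)/(1−phi)
h = 0.146 × (1 − 0.66)/(1 − 0.1531) = 0.146 × 0.4015 = 0.0586 km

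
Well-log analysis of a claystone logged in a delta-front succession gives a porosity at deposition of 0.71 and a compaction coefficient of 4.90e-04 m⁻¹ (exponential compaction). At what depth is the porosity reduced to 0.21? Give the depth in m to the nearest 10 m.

2490 m

Working in km (1 km = 1000 m; c in km⁻¹ = c in m⁻¹ × 1000):
Invert Athy's law: d = ln(n₀/n) / c
d = ln(0.71/0.21) / 0.49 = ln(3.381) / 0.49 = 1.2182 / 0.49 = 2.486 km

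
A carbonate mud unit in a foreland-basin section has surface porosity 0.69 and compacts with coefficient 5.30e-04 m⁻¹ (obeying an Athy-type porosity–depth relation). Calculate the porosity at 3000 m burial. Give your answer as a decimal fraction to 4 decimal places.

0.1407

Working in km (1 km = 1000 m; c in km⁻¹ = c in m⁻¹ × 1000):
φ = φ₀·exp(−c·d) = 0.69 × exp(−0.53 × 3) = 0.69 × exp(−1.59)
  = 0.69 × 0.2039 = 0.1407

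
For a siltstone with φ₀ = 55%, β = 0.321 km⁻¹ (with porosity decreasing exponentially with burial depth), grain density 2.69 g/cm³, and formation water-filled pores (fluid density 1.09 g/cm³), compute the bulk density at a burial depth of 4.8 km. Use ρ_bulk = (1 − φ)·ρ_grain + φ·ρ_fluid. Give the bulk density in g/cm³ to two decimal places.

2.50 g/cm³

Porosity at depth: φ = 0.55·exp(−0.321×4.8) = 0.55×0.2142 = 0.1178
Bulk density: ρ_b = (1−φ)ρ_g + φ·ρ_f = 0.8822×2.69 + 0.1178×1.09
       = 2.373 + 0.128 = 2.501 g/cm³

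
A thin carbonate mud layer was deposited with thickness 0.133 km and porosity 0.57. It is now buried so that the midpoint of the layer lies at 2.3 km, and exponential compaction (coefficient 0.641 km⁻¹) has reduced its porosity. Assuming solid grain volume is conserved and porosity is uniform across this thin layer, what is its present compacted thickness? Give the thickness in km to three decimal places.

Porosity at 2.3 km: n = 0.57·exp(−0.641×2.3) = 0.1305
Solid-volume conservation: h(1−n) = h₀(1−n₀) ⇒ h = h₀·(1−n₀)/(1−n)
h = 0.133 × (1 − 0.57)/(1 − 0.1305) = 0.133 × 0.4945 = 0.0658 km

0.066 km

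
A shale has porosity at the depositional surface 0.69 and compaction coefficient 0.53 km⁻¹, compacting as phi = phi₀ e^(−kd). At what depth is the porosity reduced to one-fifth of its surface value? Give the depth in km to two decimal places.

phi/phi₀ = 1/5 ⇒ exp(−k·d) = 1/5 ⇒ d = ln(5) / k
d = 1.6094 / 0.53 = 3.037 km

3.04 km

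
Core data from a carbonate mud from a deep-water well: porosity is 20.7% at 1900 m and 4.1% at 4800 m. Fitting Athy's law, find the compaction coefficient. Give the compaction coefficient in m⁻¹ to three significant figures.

Working in km (1 km = 1000 m; k in km⁻¹ = k in m⁻¹ × 1000):
Athy: φ(Z) = φ₀ e^(−kZ) ⇒ φ₁/φ₂ = e^{k(Z₂−Z₁)} ⇒ k = ln(φ₁/φ₂)/(Z₂−Z₁)
k = ln(0.207/0.041) / (4.8 − 1.9) = ln(5.049) / 2.9 = 1.6191 / 2.9 = 0.5583 km⁻¹

0.000558 m⁻¹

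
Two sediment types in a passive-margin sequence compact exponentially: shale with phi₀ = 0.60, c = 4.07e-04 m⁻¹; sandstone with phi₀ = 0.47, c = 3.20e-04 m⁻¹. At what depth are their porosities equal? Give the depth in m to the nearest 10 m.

2810 m

Working in km (1 km = 1000 m; c in km⁻¹ = c in m⁻¹ × 1000):
Set phi₀ₐ e^(−cₐZ) = phi₀ᵦ e^(−cᵦZ) ⇒ ln(phi₀ₐ/phi₀ᵦ) = (cₐ − cᵦ)·Z
Z = ln(0.6/0.47) / (0.407 − 0.32) = 0.2442 / 0.087 = 2.807 km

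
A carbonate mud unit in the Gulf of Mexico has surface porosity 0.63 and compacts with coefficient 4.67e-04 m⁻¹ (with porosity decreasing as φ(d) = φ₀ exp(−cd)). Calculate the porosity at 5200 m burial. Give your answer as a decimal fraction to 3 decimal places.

0.056

Working in km (1 km = 1000 m; c in km⁻¹ = c in m⁻¹ × 1000):
φ = φ₀·exp(−c·d) = 0.63 × exp(−0.467 × 5.2) = 0.63 × exp(−2.428)
  = 0.63 × 0.0882 = 0.0556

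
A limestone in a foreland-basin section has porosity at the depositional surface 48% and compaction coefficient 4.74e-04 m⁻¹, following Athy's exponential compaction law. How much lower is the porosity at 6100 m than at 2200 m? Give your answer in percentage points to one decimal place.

Working in km (1 km = 1000 m; c in km⁻¹ = c in m⁻¹ × 1000):
phi(2.2) = 0.48·e^(−0.474×2.2) = 0.1692
phi(6.1) = 0.48·e^(−0.474×6.1) = 0.0266
Δphi = 0.1692 − 0.0266 = 0.1425

14.3 percentage points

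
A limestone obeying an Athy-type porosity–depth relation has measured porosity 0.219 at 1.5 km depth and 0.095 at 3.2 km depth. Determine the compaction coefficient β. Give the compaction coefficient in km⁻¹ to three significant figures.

Athy: phi(Z) = phi₀ e^(−βZ) ⇒ phi₁/phi₂ = e^{β(Z₂−Z₁)} ⇒ β = ln(phi₁/phi₂)/(Z₂−Z₁)
β = ln(0.219/0.095) / (3.2 − 1.5) = ln(2.305) / 1.7 = 0.8352 / 1.7 = 0.4913 km⁻¹

0.491 km⁻¹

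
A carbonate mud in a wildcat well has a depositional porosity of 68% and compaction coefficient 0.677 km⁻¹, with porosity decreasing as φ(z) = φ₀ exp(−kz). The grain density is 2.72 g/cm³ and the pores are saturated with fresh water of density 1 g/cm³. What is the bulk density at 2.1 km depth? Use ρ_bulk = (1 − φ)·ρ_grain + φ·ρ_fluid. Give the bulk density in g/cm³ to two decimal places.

Porosity at depth: φ = 0.68·exp(−0.677×2.1) = 0.68×0.2413 = 0.1641
Bulk density: ρ_b = (1−φ)ρ_g + φ·ρ_f = 0.8359×2.72 + 0.1641×1
       = 2.274 + 0.164 = 2.438 g/cm³

2.44 g/cm³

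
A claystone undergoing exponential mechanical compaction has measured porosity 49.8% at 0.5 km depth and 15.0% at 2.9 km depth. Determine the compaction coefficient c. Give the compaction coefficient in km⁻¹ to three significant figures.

0.500 km⁻¹

Athy: φ(z) = φ₀ e^(−cz) ⇒ φ₁/φ₂ = e^{c(z₂−z₁)} ⇒ c = ln(φ₁/φ₂)/(z₂−z₁)
c = ln(0.498/0.15) / (2.9 − 0.5) = ln(3.32) / 2.4 = 1.2000 / 2.4 = 0.5 km⁻¹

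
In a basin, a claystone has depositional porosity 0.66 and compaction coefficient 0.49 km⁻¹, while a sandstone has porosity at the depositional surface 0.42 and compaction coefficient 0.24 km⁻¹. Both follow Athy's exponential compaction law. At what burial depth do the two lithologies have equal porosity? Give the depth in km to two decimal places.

Set phi₀ₐ e^(−cₐd) = phi₀ᵦ e^(−cᵦd) ⇒ ln(phi₀ₐ/phi₀ᵦ) = (cₐ − cᵦ)·d
d = ln(0.66/0.42) / (0.49 − 0.24) = 0.4520 / 0.25 = 1.808 km

1.81 km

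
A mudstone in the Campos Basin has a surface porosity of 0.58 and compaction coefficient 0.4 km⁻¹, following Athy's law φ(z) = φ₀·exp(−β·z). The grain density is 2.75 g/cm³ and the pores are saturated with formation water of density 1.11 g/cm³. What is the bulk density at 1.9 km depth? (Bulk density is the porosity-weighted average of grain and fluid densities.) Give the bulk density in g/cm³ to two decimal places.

2.31 g/cm³

Porosity at depth: φ = 0.58·exp(−0.4×1.9) = 0.58×0.4677 = 0.2712
Bulk density: ρ_b = (1−φ)ρ_g + φ·ρ_f = 0.7288×2.75 + 0.2712×1.11
       = 2.004 + 0.301 = 2.305 g/cm³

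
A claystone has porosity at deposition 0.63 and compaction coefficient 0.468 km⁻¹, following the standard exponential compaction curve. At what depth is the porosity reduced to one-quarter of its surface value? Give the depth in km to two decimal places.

2.96 km

n/n₀ = 1/4 ⇒ exp(−c·Z) = 1/4 ⇒ Z = ln(4) / c
Z = 1.3863 / 0.468 = 2.962 km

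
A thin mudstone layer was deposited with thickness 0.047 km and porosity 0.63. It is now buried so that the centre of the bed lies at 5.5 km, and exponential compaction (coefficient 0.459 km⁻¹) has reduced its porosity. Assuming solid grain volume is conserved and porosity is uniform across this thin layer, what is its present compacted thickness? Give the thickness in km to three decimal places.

0.018 km

Porosity at 5.5 km: n = 0.63·exp(−0.459×5.5) = 0.0505
Solid-volume conservation: h(1−n) = h₀(1−n₀) ⇒ h = h₀·(1−n₀)/(1−n)
h = 0.047 × (1 − 0.63)/(1 − 0.0505) = 0.047 × 0.3897 = 0.0183 km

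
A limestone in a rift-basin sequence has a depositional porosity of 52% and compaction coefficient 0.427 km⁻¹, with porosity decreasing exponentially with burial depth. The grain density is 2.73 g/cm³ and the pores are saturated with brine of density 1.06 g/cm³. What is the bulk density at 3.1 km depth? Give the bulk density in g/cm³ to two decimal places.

2.50 g/cm³

Porosity at depth: φ = 0.52·exp(−0.427×3.1) = 0.52×0.2661 = 0.1384
Bulk density: ρ_b = (1−φ)ρ_g + φ·ρ_f = 0.8616×2.73 + 0.1384×1.06
       = 2.352 + 0.147 = 2.499 g/cm³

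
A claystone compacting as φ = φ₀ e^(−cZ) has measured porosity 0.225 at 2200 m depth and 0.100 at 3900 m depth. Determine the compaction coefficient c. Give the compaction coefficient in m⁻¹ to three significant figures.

Working in km (1 km = 1000 m; c in km⁻¹ = c in m⁻¹ × 1000):
Athy: φ(Z) = φ₀ e^(−cZ) ⇒ φ₁/φ₂ = e^{c(Z₂−Z₁)} ⇒ c = ln(φ₁/φ₂)/(Z₂−Z₁)
c = ln(0.225/0.1) / (3.9 − 2.2) = ln(2.25) / 1.7 = 0.8109 / 1.7 = 0.477 km⁻¹

0.000477 m⁻¹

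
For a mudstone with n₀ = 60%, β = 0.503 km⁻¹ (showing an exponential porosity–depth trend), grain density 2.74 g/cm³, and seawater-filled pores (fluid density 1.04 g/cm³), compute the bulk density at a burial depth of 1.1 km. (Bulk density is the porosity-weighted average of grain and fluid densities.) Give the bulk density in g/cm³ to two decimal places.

2.15 g/cm³

Porosity at depth: n = 0.6·exp(−0.503×1.1) = 0.6×0.5750 = 0.3450
Bulk density: ρ_b = (1−n)ρ_g + n·ρ_f = 0.6550×2.74 + 0.3450×1.04
       = 1.795 + 0.359 = 2.153 g/cm³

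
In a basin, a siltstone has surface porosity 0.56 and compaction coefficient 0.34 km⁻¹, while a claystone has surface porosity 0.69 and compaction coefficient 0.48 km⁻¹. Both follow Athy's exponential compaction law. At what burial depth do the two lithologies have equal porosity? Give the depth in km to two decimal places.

Set n₀ₐ e^(−kₐz) = n₀ᵦ e^(−kᵦz) ⇒ ln(n₀ₐ/n₀ᵦ) = (kₐ − kᵦ)·z
z = ln(0.56/0.69) / (0.34 − 0.48) = -0.2088 / -0.14 = 1.491 km

1.49 km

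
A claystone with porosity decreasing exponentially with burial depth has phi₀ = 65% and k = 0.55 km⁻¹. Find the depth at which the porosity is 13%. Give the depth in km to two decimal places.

Invert Athy's law: Z = ln(phi₀/phi) / k
Z = ln(0.65/0.13) / 0.55 = ln(5) / 0.55 = 1.6094 / 0.55 = 2.926 km

2.93 km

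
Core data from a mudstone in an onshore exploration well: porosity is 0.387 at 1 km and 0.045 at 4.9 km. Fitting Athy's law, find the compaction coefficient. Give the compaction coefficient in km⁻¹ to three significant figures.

0.552 km⁻¹

Athy: φ(z) = φ₀ e^(−βz) ⇒ φ₁/φ₂ = e^{β(z₂−z₁)} ⇒ β = ln(φ₁/φ₂)/(z₂−z₁)
β = ln(0.387/0.045) / (4.9 − 1) = ln(8.6) / 3.9 = 2.1518 / 3.9 = 0.5517 km⁻¹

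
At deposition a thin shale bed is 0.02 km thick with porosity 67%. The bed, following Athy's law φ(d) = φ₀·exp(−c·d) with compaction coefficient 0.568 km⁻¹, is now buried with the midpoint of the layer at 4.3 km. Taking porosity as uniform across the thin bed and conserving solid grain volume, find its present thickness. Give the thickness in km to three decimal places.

Porosity at 4.3 km: φ = 0.67·exp(−0.568×4.3) = 0.0583
Solid-volume conservation: h(1−φ) = h₀(1−φ₀) ⇒ h = h₀·(1−φ₀)/(1−φ)
h = 0.02 × (1 − 0.67)/(1 − 0.0583) = 0.02 × 0.3504 = 0.0070 km

0.007 km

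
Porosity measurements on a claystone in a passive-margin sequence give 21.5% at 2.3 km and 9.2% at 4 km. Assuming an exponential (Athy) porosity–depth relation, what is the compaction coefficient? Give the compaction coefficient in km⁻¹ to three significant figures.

0.499 km⁻¹

Athy: φ(d) = φ₀ e^(−cd) ⇒ φ₁/φ₂ = e^{c(d₂−d₁)} ⇒ c = ln(φ₁/φ₂)/(d₂−d₁)
c = ln(0.215/0.092) / (4 − 2.3) = ln(2.337) / 1.7 = 0.8488 / 1.7 = 0.4993 km⁻¹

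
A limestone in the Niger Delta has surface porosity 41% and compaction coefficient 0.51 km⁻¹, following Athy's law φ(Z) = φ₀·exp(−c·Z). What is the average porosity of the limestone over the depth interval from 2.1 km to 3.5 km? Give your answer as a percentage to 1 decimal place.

⟨φ⟩ = (1/(Z₂−Z₁)) ∫ φ₀ e^(−cZ) dZ = φ₀·(e^(−c·Z₁) − e^(−c·Z₂)) / (c·(Z₂−Z₁))
e^(−0.51×2.1) = 0.3427; e^(−0.51×3.5) = 0.1678
⟨φ⟩ = 0.41 × (0.3427 − 0.1678) / (0.51 × 1.4) = 0.41 × 0.2449 = 0.1004

10.0%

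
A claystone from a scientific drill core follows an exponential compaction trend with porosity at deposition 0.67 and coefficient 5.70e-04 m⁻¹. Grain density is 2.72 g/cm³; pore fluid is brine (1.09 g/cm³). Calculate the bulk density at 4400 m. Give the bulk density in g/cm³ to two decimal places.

Working in km (1 km = 1000 m; β in km⁻¹ = β in m⁻¹ × 1000):
Porosity at depth: phi = 0.67·exp(−0.57×4.4) = 0.67×0.0814 = 0.0546
Bulk density: ρ_b = (1−phi)ρ_g + phi·ρ_f = 0.9454×2.72 + 0.0546×1.09
       = 2.572 + 0.059 = 2.631 g/cm³

2.63 g/cm³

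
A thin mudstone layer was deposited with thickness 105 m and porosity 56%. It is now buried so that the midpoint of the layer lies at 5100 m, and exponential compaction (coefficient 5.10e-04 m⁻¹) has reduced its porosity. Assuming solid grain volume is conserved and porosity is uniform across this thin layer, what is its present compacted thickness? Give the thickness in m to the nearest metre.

Working in km (1 km = 1000 m; c in km⁻¹ = c in m⁻¹ × 1000):
Porosity at 5.1 km: n = 0.56·exp(−0.51×5.1) = 0.0416
Solid-volume conservation: h(1−n) = h₀(1−n₀) ⇒ h = h₀·(1−n₀)/(1−n)
h = 0.105 × (1 − 0.56)/(1 − 0.0416) = 0.105 × 0.4591 = 0.0482 km

48 m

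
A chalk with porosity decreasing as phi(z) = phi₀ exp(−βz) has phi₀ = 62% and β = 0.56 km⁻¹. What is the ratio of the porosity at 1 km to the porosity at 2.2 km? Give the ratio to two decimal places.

phi(z₁)/phi(z₂) = e^(−β·z₁)/e^(−β·z₂) = e^{β(z₂−z₁)}
= exp(0.56 × 1.2) = exp(0.672) = 1.9581

1.96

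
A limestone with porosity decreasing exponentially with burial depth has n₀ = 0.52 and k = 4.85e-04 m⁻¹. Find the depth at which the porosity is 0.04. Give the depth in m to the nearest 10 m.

5290 m

Working in km (1 km = 1000 m; k in km⁻¹ = k in m⁻¹ × 1000):
Invert Athy's law: Z = ln(n₀/n) / k
Z = ln(0.52/0.04) / 0.485 = ln(13) / 0.485 = 2.5649 / 0.485 = 5.289 km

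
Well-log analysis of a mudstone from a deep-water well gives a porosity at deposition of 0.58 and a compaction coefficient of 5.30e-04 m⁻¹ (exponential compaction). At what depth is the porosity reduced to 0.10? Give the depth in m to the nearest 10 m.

Working in km (1 km = 1000 m; k in km⁻¹ = k in m⁻¹ × 1000):
Invert Athy's law: z = ln(φ₀/φ) / k
z = ln(0.58/0.1) / 0.53 = ln(5.8) / 0.53 = 1.7579 / 0.53 = 3.317 km

3320 m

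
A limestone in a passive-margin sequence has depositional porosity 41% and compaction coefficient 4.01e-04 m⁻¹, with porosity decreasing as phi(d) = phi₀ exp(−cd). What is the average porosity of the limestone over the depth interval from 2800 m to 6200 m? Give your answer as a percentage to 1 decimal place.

Working in km (1 km = 1000 m; c in km⁻¹ = c in m⁻¹ × 1000):
⟨phi⟩ = (1/(d₂−d₁)) ∫ phi₀ e^(−cd) dd = phi₀·(e^(−c·d₁) − e^(−c·d₂)) / (c·(d₂−d₁))
e^(−0.401×2.8) = 0.3254; e^(−0.401×6.2) = 0.0832
⟨phi⟩ = 0.41 × (0.3254 − 0.0832) / (0.401 × 3.4) = 0.41 × 0.1776 = 0.0728

7.3%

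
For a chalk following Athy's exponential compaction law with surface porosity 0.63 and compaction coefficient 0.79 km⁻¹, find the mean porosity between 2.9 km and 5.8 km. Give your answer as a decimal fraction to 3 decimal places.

⟨phi⟩ = (1/(Z₂−Z₁)) ∫ phi₀ e^(−kZ) dZ = phi₀·(e^(−k·Z₁) − e^(−k·Z₂)) / (k·(Z₂−Z₁))
e^(−0.79×2.9) = 0.1012; e^(−0.79×5.8) = 0.0102
⟨phi⟩ = 0.63 × (0.1012 − 0.0102) / (0.79 × 2.9) = 0.63 × 0.0397 = 0.0250

0.025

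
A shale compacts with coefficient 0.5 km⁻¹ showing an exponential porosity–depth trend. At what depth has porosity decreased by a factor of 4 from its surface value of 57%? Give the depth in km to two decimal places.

2.77 km

φ/φ₀ = 1/4 ⇒ exp(−β·z) = 1/4 ⇒ z = ln(4) / β
z = 1.3863 / 0.5 = 2.773 km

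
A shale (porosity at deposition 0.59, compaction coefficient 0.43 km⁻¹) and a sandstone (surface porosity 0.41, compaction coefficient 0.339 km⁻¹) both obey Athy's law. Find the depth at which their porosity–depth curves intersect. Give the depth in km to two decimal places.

Set n₀ₐ e^(−kₐz) = n₀ᵦ e^(−kᵦz) ⇒ ln(n₀ₐ/n₀ᵦ) = (kₐ − kᵦ)·z
z = ln(0.59/0.41) / (0.43 − 0.339) = 0.3640 / 0.091 = 4.000 km

4.00 km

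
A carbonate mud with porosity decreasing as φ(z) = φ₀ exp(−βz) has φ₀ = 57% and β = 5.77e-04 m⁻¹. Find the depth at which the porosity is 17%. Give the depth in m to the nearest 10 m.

2100 m

Working in km (1 km = 1000 m; β in km⁻¹ = β in m⁻¹ × 1000):
Invert Athy's law: z = ln(φ₀/φ) / β
z = ln(0.57/0.17) / 0.577 = ln(3.353) / 0.577 = 1.2098 / 0.577 = 2.097 km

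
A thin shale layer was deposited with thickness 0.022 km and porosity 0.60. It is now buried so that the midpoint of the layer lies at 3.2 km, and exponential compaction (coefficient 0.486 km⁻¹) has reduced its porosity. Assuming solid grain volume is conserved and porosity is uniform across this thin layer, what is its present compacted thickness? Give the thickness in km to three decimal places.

0.010 km

Porosity at 3.2 km: phi = 0.6·exp(−0.486×3.2) = 0.1267
Solid-volume conservation: h(1−phi) = h₀(1−phi₀) ⇒ h = h₀·(1−phi₀)/(1−phi)
h = 0.022 × (1 − 0.6)/(1 − 0.1267) = 0.022 × 0.4580 = 0.0101 km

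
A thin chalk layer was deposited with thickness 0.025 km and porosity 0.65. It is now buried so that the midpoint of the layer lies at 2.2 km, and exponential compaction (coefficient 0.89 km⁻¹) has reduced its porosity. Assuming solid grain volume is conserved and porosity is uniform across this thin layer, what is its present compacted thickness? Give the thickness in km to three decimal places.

Porosity at 2.2 km: φ = 0.65·exp(−0.89×2.2) = 0.0917
Solid-volume conservation: h(1−φ) = h₀(1−φ₀) ⇒ h = h₀·(1−φ₀)/(1−φ)
h = 0.025 × (1 − 0.65)/(1 − 0.0917) = 0.025 × 0.3854 = 0.0096 km

0.010 km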